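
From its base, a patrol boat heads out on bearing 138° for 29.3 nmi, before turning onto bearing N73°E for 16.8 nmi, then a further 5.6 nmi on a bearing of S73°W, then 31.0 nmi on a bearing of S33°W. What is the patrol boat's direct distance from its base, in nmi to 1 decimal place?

Leg 1 (138°, 29.3 nmi): east 29.3 sin 138° = 19.61, north 29.3 cos 138° = -21.77
Leg 2 (N73°E, 16.8 nmi): east 16.8 sin 73° = 16.07, north 16.8 cos 73° = 4.91
Leg 3 (S73°W, 5.6 nmi): east 5.6 sin 253° = -5.36, north 5.6 cos 253° = -1.64
Leg 4 (S33°W, 31.0 nmi): east 31.0 sin 213° = -16.88, north 31.0 cos 213° = -26.00
Net: 13.43 east, -44.50 north. Distance = √((13.43)² + (-44.50)²) = 46.482 nmi.

46.5 nmi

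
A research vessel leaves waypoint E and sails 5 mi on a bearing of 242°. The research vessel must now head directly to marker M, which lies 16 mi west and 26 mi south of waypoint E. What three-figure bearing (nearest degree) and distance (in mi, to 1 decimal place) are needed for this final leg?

206°, 26.3 mi

Leg 1 (242°, 5 mi): east 5 sin 242° = -4.41, north 5 cos 242° = -2.35
Current position: (-4.41, -2.35). Target: (-16, -26). Remaining: Δeast = -11.59, Δnorth = -23.65.
Bearing = atan2(-11.59, -23.65) mod 360° = 206.10°; distance = √((-11.59)² + (-23.65)²) = 26.338 mi.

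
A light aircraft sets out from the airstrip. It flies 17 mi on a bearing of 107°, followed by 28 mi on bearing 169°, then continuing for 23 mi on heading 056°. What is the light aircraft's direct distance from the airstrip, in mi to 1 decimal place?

Leg 1 (107°, 17 mi): east 17 sin 107° = 16.26, north 17 cos 107° = -4.97
Leg 2 (169°, 28 mi): east 28 sin 169° = 5.34, north 28 cos 169° = -27.49
Leg 3 (056°, 23 mi): east 23 sin 56° = 19.07, north 23 cos 56° = 12.86
Net: 40.67 east, -19.59 north. Distance = √((40.67)² + (-19.59)²) = 45.142 mi.

45.1 mi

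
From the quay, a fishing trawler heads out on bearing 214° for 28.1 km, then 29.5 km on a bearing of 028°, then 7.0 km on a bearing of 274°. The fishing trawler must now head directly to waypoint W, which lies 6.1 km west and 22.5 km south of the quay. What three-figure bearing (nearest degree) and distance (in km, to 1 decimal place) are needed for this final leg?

174°, 25.9 km

Leg 1 (214°, 28.1 km): east 28.1 sin 214° = -15.71, north 28.1 cos 214° = -23.30
Leg 2 (028°, 29.5 km): east 29.5 sin 28° = 13.85, north 29.5 cos 28° = 26.05
Leg 3 (274°, 7.0 km): east 7.0 sin 274° = -6.98, north 7.0 cos 274° = 0.49
Current position: (-8.85, 3.24). Target: (-6.1, -22.5). Remaining: Δeast = 2.75, Δnorth = -25.74.
Bearing = atan2(2.75, -25.74) mod 360° = 173.91°; distance = √((2.75)² + (-25.74)²) = 25.885 km.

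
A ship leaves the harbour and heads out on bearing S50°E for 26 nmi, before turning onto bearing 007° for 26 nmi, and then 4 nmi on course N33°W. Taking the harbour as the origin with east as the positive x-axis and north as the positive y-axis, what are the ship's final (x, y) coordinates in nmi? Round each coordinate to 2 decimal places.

Leg 1 (S50°E, 26 nmi): east 26 sin 130° = 19.92, north 26 cos 130° = -16.71
Leg 2 (007°, 26 nmi): east 26 sin 7° = 3.17, north 26 cos 7° = 25.81
Leg 3 (N33°W, 4 nmi): east 4 sin 327° = -2.18, north 4 cos 327° = 3.35
Summing: 20.91 nmi east, 12.45 nmi north → (20.91, 12.45).

(20.91, 12.45)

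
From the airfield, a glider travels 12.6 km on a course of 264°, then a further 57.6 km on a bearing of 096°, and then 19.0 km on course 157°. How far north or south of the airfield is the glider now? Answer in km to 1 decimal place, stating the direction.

24.8 km south

Leg 1 (264°, 12.6 km): east 12.6 sin 264° = -12.53, north 12.6 cos 264° = -1.32
Leg 2 (096°, 57.6 km): east 57.6 sin 96° = 57.28, north 57.6 cos 96° = -6.02
Leg 3 (157°, 19.0 km): east 19.0 sin 157° = 7.42, north 19.0 cos 157° = -17.49
Net north component: -24.83 km.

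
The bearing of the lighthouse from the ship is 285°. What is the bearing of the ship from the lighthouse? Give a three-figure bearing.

Back-bearing = 285° − 180° = 105°.

105°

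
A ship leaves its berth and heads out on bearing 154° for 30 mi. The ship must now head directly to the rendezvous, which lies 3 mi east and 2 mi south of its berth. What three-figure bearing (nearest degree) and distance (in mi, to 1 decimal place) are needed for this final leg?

338°, 26.9 mi

Leg 1 (154°, 30 mi): east 30 sin 154° = 13.15, north 30 cos 154° = -26.96
Current position: (13.15, -26.96). Target: (3, -2). Remaining: Δeast = -10.15, Δnorth = 24.96.
Bearing = atan2(-10.15, 24.96) mod 360° = 337.87°; distance = √((-10.15)² + (24.96)²) = 26.949 mi.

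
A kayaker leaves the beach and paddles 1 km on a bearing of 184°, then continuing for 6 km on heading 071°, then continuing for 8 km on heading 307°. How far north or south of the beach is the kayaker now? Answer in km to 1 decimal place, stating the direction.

5.8 km north

Leg 1 (184°, 1 km): east 1 sin 184° = -0.07, north 1 cos 184° = -1.00
Leg 2 (071°, 6 km): east 6 sin 71° = 5.67, north 6 cos 71° = 1.95
Leg 3 (307°, 8 km): east 8 sin 307° = -6.39, north 8 cos 307° = 4.81
Net north component: 5.77 km.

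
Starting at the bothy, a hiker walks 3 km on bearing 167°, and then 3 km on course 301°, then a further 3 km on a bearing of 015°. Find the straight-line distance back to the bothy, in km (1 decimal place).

1.9 km

Leg 1 (167°, 3 km): east 3 sin 167° = 0.67, north 3 cos 167° = -2.92
Leg 2 (301°, 3 km): east 3 sin 301° = -2.57, north 3 cos 301° = 1.55
Leg 3 (015°, 3 km): east 3 sin 15° = 0.78, north 3 cos 15° = 2.90
Net: -1.12 east, 1.52 north. Distance = √((-1.12)² + (1.52)²) = 1.888 km.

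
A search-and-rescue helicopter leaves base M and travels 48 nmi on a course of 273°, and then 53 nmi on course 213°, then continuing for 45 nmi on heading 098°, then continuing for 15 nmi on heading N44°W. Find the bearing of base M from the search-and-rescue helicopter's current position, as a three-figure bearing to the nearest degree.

049°

Leg 1 (273°, 48 nmi): east 48 sin 273° = -47.93, north 48 cos 273° = 2.51
Leg 2 (213°, 53 nmi): east 53 sin 213° = -28.87, north 53 cos 213° = -44.45
Leg 3 (098°, 45 nmi): east 45 sin 98° = 44.56, north 45 cos 98° = -6.26
Leg 4 (N44°W, 15 nmi): east 15 sin 316° = -10.42, north 15 cos 316° = 10.79
Net displacement: -42.66 east, -37.41 north. Direction back to start is (42.66, 37.41): bearing = atan2(42.66, 37.41) mod 360° = 48.75° ≈ 049°.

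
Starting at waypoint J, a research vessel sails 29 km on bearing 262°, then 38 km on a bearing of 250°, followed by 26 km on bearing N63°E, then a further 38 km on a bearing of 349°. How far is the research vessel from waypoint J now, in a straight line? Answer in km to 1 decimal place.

Leg 1 (262°, 29 km): east 29 sin 262° = -28.72, north 29 cos 262° = -4.04
Leg 2 (250°, 38 km): east 38 sin 250° = -35.71, north 38 cos 250° = -13.00
Leg 3 (N63°E, 26 km): east 26 sin 63° = 23.17, north 26 cos 63° = 11.80
Leg 4 (349°, 38 km): east 38 sin 349° = -7.25, north 38 cos 349° = 37.30
Net: -48.51 east, 32.07 north. Distance = √((-48.51)² + (32.07)²) = 58.155 km.

58.2 km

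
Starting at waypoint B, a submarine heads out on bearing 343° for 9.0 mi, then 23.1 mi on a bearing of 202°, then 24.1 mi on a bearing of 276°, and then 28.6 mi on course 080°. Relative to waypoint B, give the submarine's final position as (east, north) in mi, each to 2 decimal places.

(-7.09, -5.33)

Leg 1 (343°, 9.0 mi): east 9.0 sin 343° = -2.63, north 9.0 cos 343° = 8.61
Leg 2 (202°, 23.1 mi): east 23.1 sin 202° = -8.65, north 23.1 cos 202° = -21.42
Leg 3 (276°, 24.1 mi): east 24.1 sin 276° = -23.97, north 24.1 cos 276° = 2.52
Leg 4 (080°, 28.6 mi): east 28.6 sin 80° = 28.17, north 28.6 cos 80° = 4.97
Summing: -7.09 mi east, -5.33 mi north → (-7.09, -5.33).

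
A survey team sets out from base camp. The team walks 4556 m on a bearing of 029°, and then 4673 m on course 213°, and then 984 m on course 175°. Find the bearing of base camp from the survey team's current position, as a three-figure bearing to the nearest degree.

Leg 1 (029°, 4556 m): east 4556 sin 29° = 2208.79, north 4556 cos 29° = 3984.77
Leg 2 (213°, 4673 m): east 4673 sin 213° = -2545.10, north 4673 cos 213° = -3919.11
Leg 3 (175°, 984 m): east 984 sin 175° = 85.76, north 984 cos 175° = -980.26
Net displacement: -250.54 east, -914.60 north. Direction back to start is (250.54, 914.60): bearing = atan2(250.54, 914.60) mod 360° = 15.32° ≈ 015°.

015°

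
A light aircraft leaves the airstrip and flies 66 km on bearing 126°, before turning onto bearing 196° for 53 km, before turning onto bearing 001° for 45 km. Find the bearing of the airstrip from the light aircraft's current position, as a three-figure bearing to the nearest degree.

319°

Leg 1 (126°, 66 km): east 66 sin 126° = 53.40, north 66 cos 126° = -38.79
Leg 2 (196°, 53 km): east 53 sin 196° = -14.61, north 53 cos 196° = -50.95
Leg 3 (001°, 45 km): east 45 sin 1° = 0.79, north 45 cos 1° = 44.99
Net displacement: 39.57 east, -44.75 north. Direction back to start is (-39.57, 44.75): bearing = atan2(-39.57, 44.75) mod 360° = 318.51° ≈ 319°.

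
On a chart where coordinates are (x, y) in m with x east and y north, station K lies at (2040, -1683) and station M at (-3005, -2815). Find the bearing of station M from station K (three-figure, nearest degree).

Δeast = -3005 − 2040 = -5045.00; Δnorth = -2815 − -1683 = -1132.00.
Bearing = atan2(Δeast, Δnorth) mod 360° = 257.35° ≈ 257°.

257°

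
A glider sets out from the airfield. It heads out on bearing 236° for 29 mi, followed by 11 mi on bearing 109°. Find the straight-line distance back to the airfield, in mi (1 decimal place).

24.0 mi

Leg 1 (236°, 29 mi): east 29 sin 236° = -24.04, north 29 cos 236° = -16.22
Leg 2 (109°, 11 mi): east 11 sin 109° = 10.40, north 11 cos 109° = -3.58
Net: -13.64 east, -19.80 north. Distance = √((-13.64)² + (-19.80)²) = 24.043 mi.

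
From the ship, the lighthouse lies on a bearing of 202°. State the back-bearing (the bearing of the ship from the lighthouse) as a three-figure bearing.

022°

Back-bearing = 202° − 180° = 022°.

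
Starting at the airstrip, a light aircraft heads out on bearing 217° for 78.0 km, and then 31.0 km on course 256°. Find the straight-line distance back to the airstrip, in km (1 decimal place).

Leg 1 (217°, 78.0 km): east 78.0 sin 217° = -46.94, north 78.0 cos 217° = -62.29
Leg 2 (256°, 31.0 km): east 31.0 sin 256° = -30.08, north 31.0 cos 256° = -7.50
Net: -77.02 east, -69.79 north. Distance = √((-77.02)² + (-69.79)²) = 103.939 km.

103.9 km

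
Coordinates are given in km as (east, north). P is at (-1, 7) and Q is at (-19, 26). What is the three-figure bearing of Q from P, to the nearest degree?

317°

Δeast = -19 − -1 = -18.00; Δnorth = 26 − 7 = 19.00.
Bearing = atan2(Δeast, Δnorth) mod 360° = 316.55° ≈ 317°.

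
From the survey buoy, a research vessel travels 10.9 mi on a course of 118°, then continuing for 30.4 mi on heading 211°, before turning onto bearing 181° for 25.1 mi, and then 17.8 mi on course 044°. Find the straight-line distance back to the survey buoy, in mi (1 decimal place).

43.9 mi

Leg 1 (118°, 10.9 mi): east 10.9 sin 118° = 9.62, north 10.9 cos 118° = -5.12
Leg 2 (211°, 30.4 mi): east 30.4 sin 211° = -15.66, north 30.4 cos 211° = -26.06
Leg 3 (181°, 25.1 mi): east 25.1 sin 181° = -0.44, north 25.1 cos 181° = -25.10
Leg 4 (044°, 17.8 mi): east 17.8 sin 44° = 12.36, north 17.8 cos 44° = 12.80
Net: 5.89 east, -43.47 north. Distance = √((5.89)² + (-43.47)²) = 43.865 mi.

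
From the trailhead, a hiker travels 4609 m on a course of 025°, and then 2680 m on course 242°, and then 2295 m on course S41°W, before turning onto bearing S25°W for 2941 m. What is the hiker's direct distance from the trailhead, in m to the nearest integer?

3495 m

Leg 1 (025°, 4609 m): east 4609 sin 25° = 1947.85, north 4609 cos 25° = 4177.17
Leg 2 (242°, 2680 m): east 2680 sin 242° = -2366.30, north 2680 cos 242° = -1258.18
Leg 3 (S41°W, 2295 m): east 2295 sin 221° = -1505.66, north 2295 cos 221° = -1732.06
Leg 4 (S25°W, 2941 m): east 2941 sin 205° = -1242.92, north 2941 cos 205° = -2665.45
Net: -3167.03 east, -1478.52 north. Distance = √((-3167.03)² + (-1478.52)²) = 3495.152 m.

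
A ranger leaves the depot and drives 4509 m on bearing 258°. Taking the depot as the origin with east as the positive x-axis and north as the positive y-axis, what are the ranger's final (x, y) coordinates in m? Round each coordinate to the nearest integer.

Leg 1 (258°, 4509 m): east 4509 sin 258° = -4410.47, north 4509 cos 258° = -937.47
Summing: -4410.47 m east, -937.47 m north → (-4410, -937).

(-4410, -937)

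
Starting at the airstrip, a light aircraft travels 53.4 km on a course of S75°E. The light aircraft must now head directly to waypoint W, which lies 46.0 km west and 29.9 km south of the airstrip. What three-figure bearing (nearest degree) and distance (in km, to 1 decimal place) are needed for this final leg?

Leg 1 (S75°E, 53.4 km): east 53.4 sin 105° = 51.58, north 53.4 cos 105° = -13.82
Current position: (51.58, -13.82). Target: (-46.0, -29.9). Remaining: Δeast = -97.58, Δnorth = -16.08.
Bearing = atan2(-97.58, -16.08) mod 360° = 260.64°; distance = √((-97.58)² + (-16.08)²) = 98.896 km.

261°, 98.9 km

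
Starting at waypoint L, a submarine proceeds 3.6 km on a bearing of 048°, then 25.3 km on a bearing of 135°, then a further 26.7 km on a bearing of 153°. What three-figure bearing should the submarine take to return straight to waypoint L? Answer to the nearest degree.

Leg 1 (048°, 3.6 km): east 3.6 sin 48° = 2.68, north 3.6 cos 48° = 2.41
Leg 2 (135°, 25.3 km): east 25.3 sin 135° = 17.89, north 25.3 cos 135° = -17.89
Leg 3 (153°, 26.7 km): east 26.7 sin 153° = 12.12, north 26.7 cos 153° = -23.79
Net displacement: 32.69 east, -39.27 north. Direction back to start is (-32.69, 39.27): bearing = atan2(-32.69, 39.27) mod 360° = 320.23° ≈ 320°.

320°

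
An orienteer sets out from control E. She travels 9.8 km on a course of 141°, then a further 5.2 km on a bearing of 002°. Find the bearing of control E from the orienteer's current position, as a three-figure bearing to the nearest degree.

291°

Leg 1 (141°, 9.8 km): east 9.8 sin 141° = 6.17, north 9.8 cos 141° = -7.62
Leg 2 (002°, 5.2 km): east 5.2 sin 2° = 0.18, north 5.2 cos 2° = 5.20
Net displacement: 6.35 east, -2.42 north. Direction back to start is (-6.35, 2.42): bearing = atan2(-6.35, 2.42) mod 360° = 290.86° ≈ 291°.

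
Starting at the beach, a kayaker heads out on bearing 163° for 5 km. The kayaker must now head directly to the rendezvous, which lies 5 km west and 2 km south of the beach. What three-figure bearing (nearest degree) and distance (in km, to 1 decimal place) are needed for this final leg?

293°, 7.0 km

Leg 1 (163°, 5 km): east 5 sin 163° = 1.46, north 5 cos 163° = -4.78
Current position: (1.46, -4.78). Target: (-5, -2). Remaining: Δeast = -6.46, Δnorth = 2.78.
Bearing = atan2(-6.46, 2.78) mod 360° = 293.29°; distance = √((-6.46)² + (2.78)²) = 7.035 km.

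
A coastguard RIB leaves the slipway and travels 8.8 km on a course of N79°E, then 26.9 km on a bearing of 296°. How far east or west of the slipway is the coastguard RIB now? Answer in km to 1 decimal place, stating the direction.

15.5 km west

Leg 1 (N79°E, 8.8 km): east 8.8 sin 79° = 8.64, north 8.8 cos 79° = 1.68
Leg 2 (296°, 26.9 km): east 26.9 sin 296° = -24.18, north 26.9 cos 296° = 11.79
Net east component: -15.54 km.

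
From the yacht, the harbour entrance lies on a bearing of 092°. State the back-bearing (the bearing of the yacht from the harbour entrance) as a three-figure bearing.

Back-bearing = 092° + 180° = 272°.

272°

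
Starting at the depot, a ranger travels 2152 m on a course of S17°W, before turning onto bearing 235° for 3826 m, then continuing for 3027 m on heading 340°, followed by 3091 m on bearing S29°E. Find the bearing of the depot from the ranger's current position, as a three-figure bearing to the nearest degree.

039°

Leg 1 (S17°W, 2152 m): east 2152 sin 197° = -629.18, north 2152 cos 197° = -2057.97
Leg 2 (235°, 3826 m): east 3826 sin 235° = -3134.08, north 3826 cos 235° = -2194.50
Leg 3 (340°, 3027 m): east 3027 sin 340° = -1035.29, north 3027 cos 340° = 2844.45
Leg 4 (S29°E, 3091 m): east 3091 sin 151° = 1498.55, north 3091 cos 151° = -2703.45
Net displacement: -3300.01 east, -4111.47 north. Direction back to start is (3300.01, 4111.47): bearing = atan2(3300.01, 4111.47) mod 360° = 38.75° ≈ 039°.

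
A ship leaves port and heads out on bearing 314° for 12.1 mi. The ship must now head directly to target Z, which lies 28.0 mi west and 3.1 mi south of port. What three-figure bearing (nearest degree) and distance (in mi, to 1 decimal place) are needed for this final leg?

Leg 1 (314°, 12.1 mi): east 12.1 sin 314° = -8.70, north 12.1 cos 314° = 8.41
Current position: (-8.70, 8.41). Target: (-28.0, -3.1). Remaining: Δeast = -19.30, Δnorth = -11.51.
Bearing = atan2(-19.30, -11.51) mod 360° = 239.19°; distance = √((-19.30)² + (-11.51)²) = 22.466 mi.

239°, 22.5 mi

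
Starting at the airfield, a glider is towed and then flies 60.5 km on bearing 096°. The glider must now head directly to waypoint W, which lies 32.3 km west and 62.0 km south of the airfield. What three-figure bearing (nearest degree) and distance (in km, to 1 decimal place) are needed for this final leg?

Leg 1 (096°, 60.5 km): east 60.5 sin 96° = 60.17, north 60.5 cos 96° = -6.32
Current position: (60.17, -6.32). Target: (-32.3, -62.0). Remaining: Δeast = -92.47, Δnorth = -55.68.
Bearing = atan2(-92.47, -55.68) mod 360° = 238.95°; distance = √((-92.47)² + (-55.68)²) = 107.936 km.

239°, 107.9 km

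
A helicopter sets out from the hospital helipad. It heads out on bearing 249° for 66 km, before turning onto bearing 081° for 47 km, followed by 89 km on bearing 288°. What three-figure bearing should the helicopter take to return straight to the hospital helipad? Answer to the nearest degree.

096°

Leg 1 (249°, 66 km): east 66 sin 249° = -61.62, north 66 cos 249° = -23.65
Leg 2 (081°, 47 km): east 47 sin 81° = 46.42, north 47 cos 81° = 7.35
Leg 3 (288°, 89 km): east 89 sin 288° = -84.64, north 89 cos 288° = 27.50
Net displacement: -99.84 east, 11.20 north. Direction back to start is (99.84, -11.20): bearing = atan2(99.84, -11.20) mod 360° = 96.40° ≈ 096°.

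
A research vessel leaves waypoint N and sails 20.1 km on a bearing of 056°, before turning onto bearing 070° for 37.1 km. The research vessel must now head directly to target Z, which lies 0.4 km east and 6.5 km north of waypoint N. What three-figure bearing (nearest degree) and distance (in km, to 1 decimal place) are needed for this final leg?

Leg 1 (056°, 20.1 km): east 20.1 sin 56° = 16.66, north 20.1 cos 56° = 11.24
Leg 2 (070°, 37.1 km): east 37.1 sin 70° = 34.86, north 37.1 cos 70° = 12.69
Current position: (51.53, 23.93). Target: (0.4, 6.5). Remaining: Δeast = -51.13, Δnorth = -17.43.
Bearing = atan2(-51.13, -17.43) mod 360° = 251.18°; distance = √((-51.13)² + (-17.43)²) = 54.015 km.

251°, 54.0 km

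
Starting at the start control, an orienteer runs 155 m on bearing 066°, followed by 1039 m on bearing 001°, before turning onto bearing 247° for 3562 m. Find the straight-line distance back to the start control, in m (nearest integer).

Leg 1 (066°, 155 m): east 155 sin 66° = 141.60, north 155 cos 66° = 63.04
Leg 2 (001°, 1039 m): east 1039 sin 1° = 18.13, north 1039 cos 1° = 1038.84
Leg 3 (247°, 3562 m): east 3562 sin 247° = -3278.84, north 3562 cos 247° = -1391.78
Net: -3119.11 east, -289.90 north. Distance = √((-3119.11)² + (-289.90)²) = 3132.549 m.

3133 m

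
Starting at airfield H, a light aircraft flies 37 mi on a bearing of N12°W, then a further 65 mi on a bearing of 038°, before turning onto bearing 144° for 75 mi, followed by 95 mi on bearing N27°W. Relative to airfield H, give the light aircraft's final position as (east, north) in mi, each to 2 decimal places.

(33.28, 111.38)

Leg 1 (N12°W, 37 mi): east 37 sin 348° = -7.69, north 37 cos 348° = 36.19
Leg 2 (038°, 65 mi): east 65 sin 38° = 40.02, north 65 cos 38° = 51.22
Leg 3 (144°, 75 mi): east 75 sin 144° = 44.08, north 75 cos 144° = -60.68
Leg 4 (N27°W, 95 mi): east 95 sin 333° = -43.13, north 95 cos 333° = 84.65
Summing: 33.28 mi east, 111.38 mi north → (33.28, 111.38).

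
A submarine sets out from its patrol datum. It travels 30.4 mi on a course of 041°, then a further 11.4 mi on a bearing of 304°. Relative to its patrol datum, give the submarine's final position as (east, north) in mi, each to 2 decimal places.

Leg 1 (041°, 30.4 mi): east 30.4 sin 41° = 19.94, north 30.4 cos 41° = 22.94
Leg 2 (304°, 11.4 mi): east 11.4 sin 304° = -9.45, north 11.4 cos 304° = 6.37
Summing: 10.49 mi east, 29.32 mi north → (10.49, 29.32).

(10.49, 29.32)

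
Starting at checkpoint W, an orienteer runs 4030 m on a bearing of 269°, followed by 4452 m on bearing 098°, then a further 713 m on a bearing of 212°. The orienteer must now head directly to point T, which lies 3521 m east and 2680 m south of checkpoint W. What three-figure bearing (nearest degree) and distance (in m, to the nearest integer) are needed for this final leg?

111°, 3782 m

Leg 1 (269°, 4030 m): east 4030 sin 269° = -4029.39, north 4030 cos 269° = -70.33
Leg 2 (098°, 4452 m): east 4452 sin 98° = 4408.67, north 4452 cos 98° = -619.60
Leg 3 (212°, 713 m): east 713 sin 212° = -377.83, north 713 cos 212° = -604.66
Current position: (1.45, -1294.59). Target: (3521, -2680). Remaining: Δeast = 3519.55, Δnorth = -1385.41.
Bearing = atan2(3519.55, -1385.41) mod 360° = 111.49°; distance = √((3519.55)² + (-1385.41)²) = 3782.401 m.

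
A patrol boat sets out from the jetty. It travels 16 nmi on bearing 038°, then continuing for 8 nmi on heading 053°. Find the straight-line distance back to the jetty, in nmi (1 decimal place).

Leg 1 (038°, 16 nmi): east 16 sin 38° = 9.85, north 16 cos 38° = 12.61
Leg 2 (053°, 8 nmi): east 8 sin 53° = 6.39, north 8 cos 53° = 4.81
Net: 16.24 east, 17.42 north. Distance = √((16.24)² + (17.42)²) = 23.818 nmi.

23.8 nmi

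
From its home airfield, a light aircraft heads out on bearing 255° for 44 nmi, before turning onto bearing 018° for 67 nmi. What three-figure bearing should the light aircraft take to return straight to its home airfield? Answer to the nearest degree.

Leg 1 (255°, 44 nmi): east 44 sin 255° = -42.50, north 44 cos 255° = -11.39
Leg 2 (018°, 67 nmi): east 67 sin 18° = 20.70, north 67 cos 18° = 63.72
Net displacement: -21.80 east, 52.33 north. Direction back to start is (21.80, -52.33): bearing = atan2(21.80, -52.33) mod 360° = 157.39° ≈ 157°.

157°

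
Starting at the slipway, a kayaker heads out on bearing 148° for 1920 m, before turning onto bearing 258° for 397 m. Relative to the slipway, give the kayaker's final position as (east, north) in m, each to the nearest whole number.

(629, -1711)

Leg 1 (148°, 1920 m): east 1920 sin 148° = 1017.44, north 1920 cos 148° = -1628.25
Leg 2 (258°, 397 m): east 397 sin 258° = -388.32, north 397 cos 258° = -82.54
Summing: 629.12 m east, -1710.79 m north → (629, -1711).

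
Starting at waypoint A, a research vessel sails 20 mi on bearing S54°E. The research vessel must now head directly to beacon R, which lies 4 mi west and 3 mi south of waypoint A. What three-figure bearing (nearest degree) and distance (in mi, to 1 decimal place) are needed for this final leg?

Leg 1 (S54°E, 20 mi): east 20 sin 126° = 16.18, north 20 cos 126° = -11.76
Current position: (16.18, -11.76). Target: (-4, -3). Remaining: Δeast = -20.18, Δnorth = 8.76.
Bearing = atan2(-20.18, 8.76) mod 360° = 293.45°; distance = √((-20.18)² + (8.76)²) = 21.998 mi.

293°, 22.0 mi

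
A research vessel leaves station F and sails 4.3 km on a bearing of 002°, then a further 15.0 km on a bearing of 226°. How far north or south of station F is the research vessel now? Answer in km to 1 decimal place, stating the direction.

6.1 km south

Leg 1 (002°, 4.3 km): east 4.3 sin 2° = 0.15, north 4.3 cos 2° = 4.30
Leg 2 (226°, 15.0 km): east 15.0 sin 226° = -10.79, north 15.0 cos 226° = -10.42
Net north component: -6.12 km.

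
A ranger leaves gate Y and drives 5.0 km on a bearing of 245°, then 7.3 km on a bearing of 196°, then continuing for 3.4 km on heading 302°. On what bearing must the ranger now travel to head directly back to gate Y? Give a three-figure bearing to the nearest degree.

Leg 1 (245°, 5.0 km): east 5.0 sin 245° = -4.53, north 5.0 cos 245° = -2.11
Leg 2 (196°, 7.3 km): east 7.3 sin 196° = -2.01, north 7.3 cos 196° = -7.02
Leg 3 (302°, 3.4 km): east 3.4 sin 302° = -2.88, north 3.4 cos 302° = 1.80
Net displacement: -9.43 east, -7.33 north. Direction back to start is (9.43, 7.33): bearing = atan2(9.43, 7.33) mod 360° = 52.14° ≈ 052°.

052°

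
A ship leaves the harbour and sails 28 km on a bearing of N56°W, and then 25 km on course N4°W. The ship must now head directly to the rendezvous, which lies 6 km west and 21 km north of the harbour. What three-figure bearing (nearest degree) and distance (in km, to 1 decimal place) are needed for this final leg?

136°, 27.3 km

Leg 1 (N56°W, 28 km): east 28 sin 304° = -23.21, north 28 cos 304° = 15.66
Leg 2 (N4°W, 25 km): east 25 sin 356° = -1.74, north 25 cos 356° = 24.94
Current position: (-24.96, 40.60). Target: (-6, 21). Remaining: Δeast = 18.96, Δnorth = -19.60.
Bearing = atan2(18.96, -19.60) mod 360° = 135.95°; distance = √((18.96)² + (-19.60)²) = 27.265 km.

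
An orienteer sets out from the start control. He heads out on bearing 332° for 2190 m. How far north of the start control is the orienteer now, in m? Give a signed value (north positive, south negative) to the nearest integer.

1934 m

Leg 1 (332°, 2190 m): east 2190 sin 332° = -1028.14, north 2190 cos 332° = 1933.66
Net north component: 1933.66 m.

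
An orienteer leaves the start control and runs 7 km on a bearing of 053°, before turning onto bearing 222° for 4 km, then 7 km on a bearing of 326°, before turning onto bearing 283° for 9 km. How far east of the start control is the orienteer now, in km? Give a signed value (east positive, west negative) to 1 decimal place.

Leg 1 (053°, 7 km): east 7 sin 53° = 5.59, north 7 cos 53° = 4.21
Leg 2 (222°, 4 km): east 4 sin 222° = -2.68, north 4 cos 222° = -2.97
Leg 3 (326°, 7 km): east 7 sin 326° = -3.91, north 7 cos 326° = 5.80
Leg 4 (283°, 9 km): east 9 sin 283° = -8.77, north 9 cos 283° = 2.02
Net east component: -9.77 km.

-9.8 km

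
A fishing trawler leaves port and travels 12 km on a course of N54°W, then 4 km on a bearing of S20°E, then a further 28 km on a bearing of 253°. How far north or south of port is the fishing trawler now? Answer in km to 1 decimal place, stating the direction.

Leg 1 (N54°W, 12 km): east 12 sin 306° = -9.71, north 12 cos 306° = 7.05
Leg 2 (S20°E, 4 km): east 4 sin 160° = 1.37, north 4 cos 160° = -3.76
Leg 3 (253°, 28 km): east 28 sin 253° = -26.78, north 28 cos 253° = -8.19
Net north component: -4.89 km.

4.9 km south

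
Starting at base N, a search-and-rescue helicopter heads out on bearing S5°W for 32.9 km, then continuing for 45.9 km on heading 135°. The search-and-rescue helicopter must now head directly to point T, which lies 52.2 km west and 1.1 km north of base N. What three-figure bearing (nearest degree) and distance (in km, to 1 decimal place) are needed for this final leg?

Leg 1 (S5°W, 32.9 km): east 32.9 sin 185° = -2.87, north 32.9 cos 185° = -32.77
Leg 2 (135°, 45.9 km): east 45.9 sin 135° = 32.46, north 45.9 cos 135° = -32.46
Current position: (29.59, -65.23). Target: (-52.2, 1.1). Remaining: Δeast = -81.79, Δnorth = 66.33.
Bearing = atan2(-81.79, 66.33) mod 360° = 309.04°; distance = √((-81.79)² + (66.33)²) = 105.305 km.

309°, 105.3 km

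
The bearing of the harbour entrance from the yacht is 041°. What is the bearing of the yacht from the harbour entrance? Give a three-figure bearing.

Back-bearing = 041° + 180° = 221°.

221°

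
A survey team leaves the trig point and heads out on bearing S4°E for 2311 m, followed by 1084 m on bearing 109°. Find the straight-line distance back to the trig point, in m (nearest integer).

Leg 1 (S4°E, 2311 m): east 2311 sin 176° = 161.21, north 2311 cos 176° = -2305.37
Leg 2 (109°, 1084 m): east 1084 sin 109° = 1024.94, north 1084 cos 109° = -352.92
Net: 1186.15 east, -2658.29 north. Distance = √((1186.15)² + (-2658.29)²) = 2910.917 m.

2911 m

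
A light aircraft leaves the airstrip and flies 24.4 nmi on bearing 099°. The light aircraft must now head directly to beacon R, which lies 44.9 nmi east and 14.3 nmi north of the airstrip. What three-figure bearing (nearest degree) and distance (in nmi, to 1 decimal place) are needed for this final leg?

049°, 27.6 nmi

Leg 1 (099°, 24.4 nmi): east 24.4 sin 99° = 24.10, north 24.4 cos 99° = -3.82
Current position: (24.10, -3.82). Target: (44.9, 14.3). Remaining: Δeast = 20.80, Δnorth = 18.12.
Bearing = atan2(20.80, 18.12) mod 360° = 48.94°; distance = √((20.80)² + (18.12)²) = 27.584 nmi.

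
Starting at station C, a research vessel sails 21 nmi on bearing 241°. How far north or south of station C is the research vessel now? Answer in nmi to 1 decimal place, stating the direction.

Leg 1 (241°, 21 nmi): east 21 sin 241° = -18.37, north 21 cos 241° = -10.18
Net north component: -10.18 nmi.

10.2 nmi south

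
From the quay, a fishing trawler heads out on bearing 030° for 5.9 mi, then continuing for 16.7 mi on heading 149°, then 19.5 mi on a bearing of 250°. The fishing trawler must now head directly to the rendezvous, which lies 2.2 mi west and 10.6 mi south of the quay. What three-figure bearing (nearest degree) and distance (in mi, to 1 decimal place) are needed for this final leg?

041°, 7.0 mi

Leg 1 (030°, 5.9 mi): east 5.9 sin 30° = 2.95, north 5.9 cos 30° = 5.11
Leg 2 (149°, 16.7 mi): east 16.7 sin 149° = 8.60, north 16.7 cos 149° = -14.31
Leg 3 (250°, 19.5 mi): east 19.5 sin 250° = -18.32, north 19.5 cos 250° = -6.67
Current position: (-6.77, -15.87). Target: (-2.2, -10.6). Remaining: Δeast = 4.57, Δnorth = 5.27.
Bearing = atan2(4.57, 5.27) mod 360° = 40.92°; distance = √((4.57)² + (5.27)²) = 6.981 mi.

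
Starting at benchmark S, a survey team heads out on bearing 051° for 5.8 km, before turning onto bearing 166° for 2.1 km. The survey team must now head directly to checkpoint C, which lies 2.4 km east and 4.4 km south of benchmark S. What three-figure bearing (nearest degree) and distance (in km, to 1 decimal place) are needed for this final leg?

204°, 6.6 km

Leg 1 (051°, 5.8 km): east 5.8 sin 51° = 4.51, north 5.8 cos 51° = 3.65
Leg 2 (166°, 2.1 km): east 2.1 sin 166° = 0.51, north 2.1 cos 166° = -2.04
Current position: (5.02, 1.61). Target: (2.4, -4.4). Remaining: Δeast = -2.62, Δnorth = -6.01.
Bearing = atan2(-2.62, -6.01) mod 360° = 203.51°; distance = √((-2.62)² + (-6.01)²) = 6.557 km.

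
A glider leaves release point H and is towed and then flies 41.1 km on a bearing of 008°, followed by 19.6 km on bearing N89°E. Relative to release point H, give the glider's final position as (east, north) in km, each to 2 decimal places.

Leg 1 (008°, 41.1 km): east 41.1 sin 8° = 5.72, north 41.1 cos 8° = 40.70
Leg 2 (N89°E, 19.6 km): east 19.6 sin 89° = 19.60, north 19.6 cos 89° = 0.34
Summing: 25.32 km east, 41.04 km north → (25.32, 41.04).

(25.32, 41.04)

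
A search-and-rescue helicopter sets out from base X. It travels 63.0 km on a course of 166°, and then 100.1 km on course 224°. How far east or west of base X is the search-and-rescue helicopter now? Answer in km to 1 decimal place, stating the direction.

Leg 1 (166°, 63.0 km): east 63.0 sin 166° = 15.24, north 63.0 cos 166° = -61.13
Leg 2 (224°, 100.1 km): east 100.1 sin 224° = -69.54, north 100.1 cos 224° = -72.01
Net east component: -54.29 km.

54.3 km west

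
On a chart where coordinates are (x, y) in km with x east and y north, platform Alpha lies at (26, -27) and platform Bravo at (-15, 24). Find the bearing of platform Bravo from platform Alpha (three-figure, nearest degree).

Δeast = -15 − 26 = -41.00; Δnorth = 24 − -27 = 51.00.
Bearing = atan2(Δeast, Δnorth) mod 360° = 321.20° ≈ 321°.

321°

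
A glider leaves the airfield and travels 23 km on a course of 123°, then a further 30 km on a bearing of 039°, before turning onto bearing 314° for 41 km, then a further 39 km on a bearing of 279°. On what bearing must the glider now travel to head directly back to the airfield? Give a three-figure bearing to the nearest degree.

Leg 1 (123°, 23 km): east 23 sin 123° = 19.29, north 23 cos 123° = -12.53
Leg 2 (039°, 30 km): east 30 sin 39° = 18.88, north 30 cos 39° = 23.31
Leg 3 (314°, 41 km): east 41 sin 314° = -29.49, north 41 cos 314° = 28.48
Leg 4 (279°, 39 km): east 39 sin 279° = -38.52, north 39 cos 279° = 6.10
Net displacement: -29.84 east, 45.37 north. Direction back to start is (29.84, -45.37): bearing = atan2(29.84, -45.37) mod 360° = 146.66° ≈ 147°.

147°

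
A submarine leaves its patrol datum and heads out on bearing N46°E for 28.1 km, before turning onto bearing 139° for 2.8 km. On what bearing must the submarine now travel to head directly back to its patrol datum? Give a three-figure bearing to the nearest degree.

Leg 1 (N46°E, 28.1 km): east 28.1 sin 46° = 20.21, north 28.1 cos 46° = 19.52
Leg 2 (139°, 2.8 km): east 2.8 sin 139° = 1.84, north 2.8 cos 139° = -2.11
Net displacement: 22.05 east, 17.41 north. Direction back to start is (-22.05, -17.41): bearing = atan2(-22.05, -17.41) mod 360° = 231.71° ≈ 232°.

232°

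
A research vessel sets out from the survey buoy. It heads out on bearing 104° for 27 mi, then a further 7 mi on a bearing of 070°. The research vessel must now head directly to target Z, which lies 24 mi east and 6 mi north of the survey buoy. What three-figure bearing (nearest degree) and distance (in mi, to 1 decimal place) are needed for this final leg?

319°, 13.4 mi

Leg 1 (104°, 27 mi): east 27 sin 104° = 26.20, north 27 cos 104° = -6.53
Leg 2 (070°, 7 mi): east 7 sin 70° = 6.58, north 7 cos 70° = 2.39
Current position: (32.78, -4.14). Target: (24, 6). Remaining: Δeast = -8.78, Δnorth = 10.14.
Bearing = atan2(-8.78, 10.14) mod 360° = 319.12°; distance = √((-8.78)² + (10.14)²) = 13.409 mi.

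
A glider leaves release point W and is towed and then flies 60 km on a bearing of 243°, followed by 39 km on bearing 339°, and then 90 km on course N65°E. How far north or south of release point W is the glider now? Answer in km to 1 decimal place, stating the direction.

47.2 km north

Leg 1 (243°, 60 km): east 60 sin 243° = -53.46, north 60 cos 243° = -27.24
Leg 2 (339°, 39 km): east 39 sin 339° = -13.98, north 39 cos 339° = 36.41
Leg 3 (N65°E, 90 km): east 90 sin 65° = 81.57, north 90 cos 65° = 38.04
Net north component: 47.21 km.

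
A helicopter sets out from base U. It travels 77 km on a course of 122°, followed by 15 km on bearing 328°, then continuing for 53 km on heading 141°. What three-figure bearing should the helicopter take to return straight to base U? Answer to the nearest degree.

307°

Leg 1 (122°, 77 km): east 77 sin 122° = 65.30, north 77 cos 122° = -40.80
Leg 2 (328°, 15 km): east 15 sin 328° = -7.95, north 15 cos 328° = 12.72
Leg 3 (141°, 53 km): east 53 sin 141° = 33.35, north 53 cos 141° = -41.19
Net displacement: 90.70 east, -69.27 north. Direction back to start is (-90.70, 69.27): bearing = atan2(-90.70, 69.27) mod 360° = 307.37° ≈ 307°.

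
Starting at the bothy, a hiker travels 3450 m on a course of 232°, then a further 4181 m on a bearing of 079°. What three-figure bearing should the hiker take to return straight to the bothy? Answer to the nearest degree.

314°

Leg 1 (232°, 3450 m): east 3450 sin 232° = -2718.64, north 3450 cos 232° = -2124.03
Leg 2 (079°, 4181 m): east 4181 sin 79° = 4104.18, north 4181 cos 79° = 797.77
Net displacement: 1385.55 east, -1326.26 north. Direction back to start is (-1385.55, 1326.26): bearing = atan2(-1385.55, 1326.26) mod 360° = 313.75° ≈ 314°.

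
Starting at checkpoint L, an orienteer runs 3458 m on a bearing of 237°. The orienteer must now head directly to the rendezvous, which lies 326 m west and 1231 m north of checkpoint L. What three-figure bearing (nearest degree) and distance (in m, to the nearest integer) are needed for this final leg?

Leg 1 (237°, 3458 m): east 3458 sin 237° = -2900.12, north 3458 cos 237° = -1883.36
Current position: (-2900.12, -1883.36). Target: (-326, 1231). Remaining: Δeast = 2574.12, Δnorth = 3114.36.
Bearing = atan2(2574.12, 3114.36) mod 360° = 39.57°; distance = √((2574.12)² + (3114.36)²) = 4040.465 m.

040°, 4040 m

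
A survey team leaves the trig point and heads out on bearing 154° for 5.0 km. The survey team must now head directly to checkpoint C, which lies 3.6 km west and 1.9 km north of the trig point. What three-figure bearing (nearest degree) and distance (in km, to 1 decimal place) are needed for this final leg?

318°, 8.6 km

Leg 1 (154°, 5.0 km): east 5.0 sin 154° = 2.19, north 5.0 cos 154° = -4.49
Current position: (2.19, -4.49). Target: (-3.6, 1.9). Remaining: Δeast = -5.79, Δnorth = 6.39.
Bearing = atan2(-5.79, 6.39) mod 360° = 317.83°; distance = √((-5.79)² + (6.39)²) = 8.627 km.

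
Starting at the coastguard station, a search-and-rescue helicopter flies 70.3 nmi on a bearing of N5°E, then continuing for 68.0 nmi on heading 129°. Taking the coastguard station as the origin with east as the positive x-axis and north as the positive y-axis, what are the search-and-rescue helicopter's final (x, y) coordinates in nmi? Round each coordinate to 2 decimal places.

Leg 1 (N5°E, 70.3 nmi): east 70.3 sin 5° = 6.13, north 70.3 cos 5° = 70.03
Leg 2 (129°, 68.0 nmi): east 68.0 sin 129° = 52.85, north 68.0 cos 129° = -42.79
Summing: 58.97 nmi east, 27.24 nmi north → (58.97, 27.24).

(58.97, 27.24)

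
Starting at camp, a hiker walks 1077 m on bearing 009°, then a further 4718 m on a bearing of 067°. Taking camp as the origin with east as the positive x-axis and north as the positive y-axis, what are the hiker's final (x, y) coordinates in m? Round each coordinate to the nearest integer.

Leg 1 (009°, 1077 m): east 1077 sin 9° = 168.48, north 1077 cos 9° = 1063.74
Leg 2 (067°, 4718 m): east 4718 sin 67° = 4342.94, north 4718 cos 67° = 1843.47
Summing: 4511.42 m east, 2907.21 m north → (4511, 2907).

(4511, 2907)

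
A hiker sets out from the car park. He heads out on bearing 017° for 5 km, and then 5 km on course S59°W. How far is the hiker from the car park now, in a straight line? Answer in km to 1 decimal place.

Leg 1 (017°, 5 km): east 5 sin 17° = 1.46, north 5 cos 17° = 4.78
Leg 2 (S59°W, 5 km): east 5 sin 239° = -4.29, north 5 cos 239° = -2.58
Net: -2.82 east, 2.21 north. Distance = √((-2.82)² + (2.21)²) = 3.584 km.

3.6 km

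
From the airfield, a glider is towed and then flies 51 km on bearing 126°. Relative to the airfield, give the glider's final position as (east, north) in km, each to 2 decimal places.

(41.26, -29.98)

Leg 1 (126°, 51 km): east 51 sin 126° = 41.26, north 51 cos 126° = -29.98
Summing: 41.26 km east, -29.98 km north → (41.26, -29.98).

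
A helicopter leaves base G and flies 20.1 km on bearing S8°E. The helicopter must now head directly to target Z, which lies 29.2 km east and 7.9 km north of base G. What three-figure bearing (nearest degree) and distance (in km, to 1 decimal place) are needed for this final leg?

Leg 1 (S8°E, 20.1 km): east 20.1 sin 172° = 2.80, north 20.1 cos 172° = -19.90
Current position: (2.80, -19.90). Target: (29.2, 7.9). Remaining: Δeast = 26.40, Δnorth = 27.80.
Bearing = atan2(26.40, 27.80) mod 360° = 43.52°; distance = √((26.40)² + (27.80)²) = 38.343 km.

044°, 38.3 km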